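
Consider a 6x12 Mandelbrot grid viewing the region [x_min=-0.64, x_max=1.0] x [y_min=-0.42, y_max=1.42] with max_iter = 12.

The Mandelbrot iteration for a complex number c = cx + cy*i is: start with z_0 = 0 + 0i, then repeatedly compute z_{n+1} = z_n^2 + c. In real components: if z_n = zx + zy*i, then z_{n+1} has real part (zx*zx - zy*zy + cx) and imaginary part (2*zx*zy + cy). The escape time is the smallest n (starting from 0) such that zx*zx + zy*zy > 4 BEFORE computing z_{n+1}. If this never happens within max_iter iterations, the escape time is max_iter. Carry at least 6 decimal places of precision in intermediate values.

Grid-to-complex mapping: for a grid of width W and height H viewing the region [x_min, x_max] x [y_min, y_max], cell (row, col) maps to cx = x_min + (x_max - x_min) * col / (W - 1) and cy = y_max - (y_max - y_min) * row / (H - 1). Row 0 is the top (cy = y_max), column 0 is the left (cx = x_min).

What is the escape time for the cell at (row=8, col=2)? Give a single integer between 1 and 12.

Answer: 12

Derivation:
z_0 = 0 + 0i, c = 0.0160 + 0.0818i
Iter 1: z = 0.0160 + 0.0818i, |z|^2 = 0.0070
Iter 2: z = 0.0096 + 0.0844i, |z|^2 = 0.0072
Iter 3: z = 0.0090 + 0.0834i, |z|^2 = 0.0070
Iter 4: z = 0.0091 + 0.0833i, |z|^2 = 0.0070
Iter 5: z = 0.0091 + 0.0833i, |z|^2 = 0.0070
Iter 6: z = 0.0091 + 0.0833i, |z|^2 = 0.0070
Iter 7: z = 0.0091 + 0.0833i, |z|^2 = 0.0070
Iter 8: z = 0.0091 + 0.0833i, |z|^2 = 0.0070
Iter 9: z = 0.0091 + 0.0833i, |z|^2 = 0.0070
Iter 10: z = 0.0091 + 0.0833i, |z|^2 = 0.0070
Iter 11: z = 0.0091 + 0.0833i, |z|^2 = 0.0070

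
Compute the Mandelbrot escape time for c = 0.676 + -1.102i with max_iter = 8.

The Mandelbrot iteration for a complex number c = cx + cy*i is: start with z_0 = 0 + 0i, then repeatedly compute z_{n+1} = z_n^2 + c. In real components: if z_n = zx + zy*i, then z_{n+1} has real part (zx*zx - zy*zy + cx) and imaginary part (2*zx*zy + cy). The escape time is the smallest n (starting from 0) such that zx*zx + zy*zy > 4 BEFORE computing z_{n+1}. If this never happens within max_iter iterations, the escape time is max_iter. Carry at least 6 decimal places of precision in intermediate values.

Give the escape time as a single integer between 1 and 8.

Answer: 2

Derivation:
z_0 = 0 + 0i, c = 0.6760 + -1.1020i
Iter 1: z = 0.6760 + -1.1020i, |z|^2 = 1.6714
Iter 2: z = -0.0814 + -2.5919i, |z|^2 = 6.7246
Escaped at iteration 2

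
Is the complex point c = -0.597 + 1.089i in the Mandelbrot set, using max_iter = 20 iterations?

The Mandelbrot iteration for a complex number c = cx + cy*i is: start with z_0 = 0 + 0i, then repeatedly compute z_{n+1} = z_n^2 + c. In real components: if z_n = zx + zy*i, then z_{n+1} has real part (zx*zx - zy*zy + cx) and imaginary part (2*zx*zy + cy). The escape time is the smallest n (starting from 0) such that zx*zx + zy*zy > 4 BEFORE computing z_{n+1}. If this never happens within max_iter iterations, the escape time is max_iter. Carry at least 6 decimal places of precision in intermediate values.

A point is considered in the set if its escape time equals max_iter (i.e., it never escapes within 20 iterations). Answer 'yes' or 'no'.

z_0 = 0 + 0i, c = -0.5970 + 1.0890i
Iter 1: z = -0.5970 + 1.0890i, |z|^2 = 1.5423
Iter 2: z = -1.4265 + -0.2113i, |z|^2 = 2.0796
Iter 3: z = 1.3933 + 1.6917i, |z|^2 = 4.8033
Escaped at iteration 3

Answer: no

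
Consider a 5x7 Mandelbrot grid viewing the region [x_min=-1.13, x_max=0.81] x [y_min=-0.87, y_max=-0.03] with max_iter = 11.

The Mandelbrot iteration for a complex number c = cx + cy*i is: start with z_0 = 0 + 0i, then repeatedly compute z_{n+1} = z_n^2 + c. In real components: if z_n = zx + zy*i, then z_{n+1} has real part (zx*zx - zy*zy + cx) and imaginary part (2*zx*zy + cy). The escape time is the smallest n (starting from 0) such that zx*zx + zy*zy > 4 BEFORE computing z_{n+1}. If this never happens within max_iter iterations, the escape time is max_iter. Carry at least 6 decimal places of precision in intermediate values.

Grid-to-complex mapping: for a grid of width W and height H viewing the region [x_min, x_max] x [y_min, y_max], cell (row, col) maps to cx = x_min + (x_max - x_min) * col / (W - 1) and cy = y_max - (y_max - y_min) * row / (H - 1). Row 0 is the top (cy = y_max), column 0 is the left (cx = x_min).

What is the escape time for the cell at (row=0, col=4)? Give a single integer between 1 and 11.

Answer: 3

Derivation:
z_0 = 0 + 0i, c = 0.8100 + -0.0300i
Iter 1: z = 0.8100 + -0.0300i, |z|^2 = 0.6570
Iter 2: z = 1.4652 + -0.0786i, |z|^2 = 2.1530
Iter 3: z = 2.9506 + -0.2603i, |z|^2 = 8.7740
Escaped at iteration 3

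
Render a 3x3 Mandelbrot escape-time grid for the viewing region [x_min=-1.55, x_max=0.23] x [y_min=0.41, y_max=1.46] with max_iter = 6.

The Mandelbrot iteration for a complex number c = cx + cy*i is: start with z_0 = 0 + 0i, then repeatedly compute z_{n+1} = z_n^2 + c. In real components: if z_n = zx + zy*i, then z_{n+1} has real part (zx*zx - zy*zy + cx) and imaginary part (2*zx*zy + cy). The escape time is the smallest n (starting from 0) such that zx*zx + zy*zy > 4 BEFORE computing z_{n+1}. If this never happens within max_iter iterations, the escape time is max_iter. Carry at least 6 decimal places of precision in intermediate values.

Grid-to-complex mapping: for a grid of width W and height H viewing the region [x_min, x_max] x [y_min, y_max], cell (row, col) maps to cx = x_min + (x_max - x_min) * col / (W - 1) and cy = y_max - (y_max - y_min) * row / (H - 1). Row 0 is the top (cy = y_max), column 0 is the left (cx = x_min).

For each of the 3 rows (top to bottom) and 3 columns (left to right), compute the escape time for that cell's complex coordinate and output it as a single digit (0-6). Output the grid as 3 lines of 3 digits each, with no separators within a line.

(row=0, col=0): c = -1.5500 + 1.4600i → escape time 1
(row=0, col=1): c = -0.6600 + 1.4600i → escape time 2
(row=0, col=2): c = 0.2300 + 1.4600i → escape time 2
(row=1, col=0): c = -1.5500 + 0.9350i → escape time 3
(row=1, col=1): c = -0.6600 + 0.9350i → escape time 4
(row=1, col=2): c = 0.2300 + 0.9350i → escape time 4
(row=2, col=0): c = -1.5500 + 0.4100i → escape time 4
(row=2, col=1): c = -0.6600 + 0.4100i → escape time 6
(row=2, col=2): c = 0.2300 + 0.4100i → escape time 6

Answer: 122
344
466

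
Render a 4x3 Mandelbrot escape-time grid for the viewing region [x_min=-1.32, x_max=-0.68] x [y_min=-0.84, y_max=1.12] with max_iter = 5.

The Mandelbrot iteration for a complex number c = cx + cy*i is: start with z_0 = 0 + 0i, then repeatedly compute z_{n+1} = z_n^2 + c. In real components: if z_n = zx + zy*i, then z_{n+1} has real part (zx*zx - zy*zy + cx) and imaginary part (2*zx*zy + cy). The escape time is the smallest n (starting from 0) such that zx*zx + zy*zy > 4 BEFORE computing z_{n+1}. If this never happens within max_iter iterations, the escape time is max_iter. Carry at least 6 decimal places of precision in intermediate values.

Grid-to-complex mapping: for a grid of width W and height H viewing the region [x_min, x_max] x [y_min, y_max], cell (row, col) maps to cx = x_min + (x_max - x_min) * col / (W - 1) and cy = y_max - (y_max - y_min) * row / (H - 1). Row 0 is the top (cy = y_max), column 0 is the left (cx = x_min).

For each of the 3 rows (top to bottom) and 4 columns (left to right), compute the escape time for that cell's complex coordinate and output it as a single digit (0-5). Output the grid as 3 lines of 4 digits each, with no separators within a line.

Answer: 2333
5555
3334

Derivation:
(row=0, col=0): c = -1.3200 + 1.1200i → escape time 2
(row=0, col=1): c = -1.1067 + 1.1200i → escape time 3
(row=0, col=2): c = -0.8933 + 1.1200i → escape time 3
(row=0, col=3): c = -0.6800 + 1.1200i → escape time 3
(row=1, col=0): c = -1.3200 + 0.1400i → escape time 5
(row=1, col=1): c = -1.1067 + 0.1400i → escape time 5
(row=1, col=2): c = -0.8933 + 0.1400i → escape time 5
(row=1, col=3): c = -0.6800 + 0.1400i → escape time 5
(row=2, col=0): c = -1.3200 + -0.8400i → escape time 3
(row=2, col=1): c = -1.1067 + -0.8400i → escape time 3
(row=2, col=2): c = -0.8933 + -0.8400i → escape time 3
(row=2, col=3): c = -0.6800 + -0.8400i → escape time 4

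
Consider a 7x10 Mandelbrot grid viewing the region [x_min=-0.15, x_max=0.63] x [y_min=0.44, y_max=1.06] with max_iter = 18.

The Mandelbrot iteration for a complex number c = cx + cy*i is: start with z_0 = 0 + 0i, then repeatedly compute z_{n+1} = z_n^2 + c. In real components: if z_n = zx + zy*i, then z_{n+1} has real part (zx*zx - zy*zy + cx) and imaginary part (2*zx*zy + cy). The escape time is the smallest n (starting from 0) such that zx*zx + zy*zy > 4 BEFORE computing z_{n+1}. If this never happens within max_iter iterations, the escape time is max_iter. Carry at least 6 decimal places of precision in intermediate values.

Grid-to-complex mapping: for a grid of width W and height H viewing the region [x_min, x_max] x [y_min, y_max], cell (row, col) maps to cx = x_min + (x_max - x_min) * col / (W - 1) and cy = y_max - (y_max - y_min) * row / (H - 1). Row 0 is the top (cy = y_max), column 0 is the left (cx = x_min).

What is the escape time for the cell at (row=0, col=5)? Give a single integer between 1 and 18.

z_0 = 0 + 0i, c = 0.5000 + 1.0600i
Iter 1: z = 0.5000 + 1.0600i, |z|^2 = 1.3736
Iter 2: z = -0.3736 + 2.1200i, |z|^2 = 4.6340
Escaped at iteration 2

Answer: 2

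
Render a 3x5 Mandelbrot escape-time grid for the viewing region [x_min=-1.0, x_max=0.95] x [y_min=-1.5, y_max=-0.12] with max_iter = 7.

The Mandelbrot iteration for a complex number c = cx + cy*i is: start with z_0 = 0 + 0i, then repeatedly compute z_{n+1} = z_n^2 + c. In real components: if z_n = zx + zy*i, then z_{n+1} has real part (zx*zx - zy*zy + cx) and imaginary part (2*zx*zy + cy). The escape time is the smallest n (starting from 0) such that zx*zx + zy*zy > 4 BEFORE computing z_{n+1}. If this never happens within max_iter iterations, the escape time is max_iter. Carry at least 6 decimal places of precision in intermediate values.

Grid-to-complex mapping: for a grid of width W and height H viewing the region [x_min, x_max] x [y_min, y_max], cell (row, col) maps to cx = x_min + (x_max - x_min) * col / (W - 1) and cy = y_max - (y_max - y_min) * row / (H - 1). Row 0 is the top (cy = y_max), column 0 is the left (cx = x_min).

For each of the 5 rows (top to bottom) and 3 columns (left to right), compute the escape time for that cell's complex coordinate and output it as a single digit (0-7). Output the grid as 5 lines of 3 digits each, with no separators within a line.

Answer: 773
572
372
342
222

Derivation:
(row=0, col=0): c = -1.0000 + -0.1200i → escape time 7
(row=0, col=1): c = -0.0250 + -0.1200i → escape time 7
(row=0, col=2): c = 0.9500 + -0.1200i → escape time 3
(row=1, col=0): c = -1.0000 + -0.4650i → escape time 5
(row=1, col=1): c = -0.0250 + -0.4650i → escape time 7
(row=1, col=2): c = 0.9500 + -0.4650i → escape time 2
(row=2, col=0): c = -1.0000 + -0.8100i → escape time 3
(row=2, col=1): c = -0.0250 + -0.8100i → escape time 7
(row=2, col=2): c = 0.9500 + -0.8100i → escape time 2
(row=3, col=0): c = -1.0000 + -1.1550i → escape time 3
(row=3, col=1): c = -0.0250 + -1.1550i → escape time 4
(row=3, col=2): c = 0.9500 + -1.1550i → escape time 2
(row=4, col=0): c = -1.0000 + -1.5000i → escape time 2
(row=4, col=1): c = -0.0250 + -1.5000i → escape time 2
(row=4, col=2): c = 0.9500 + -1.5000i → escape time 2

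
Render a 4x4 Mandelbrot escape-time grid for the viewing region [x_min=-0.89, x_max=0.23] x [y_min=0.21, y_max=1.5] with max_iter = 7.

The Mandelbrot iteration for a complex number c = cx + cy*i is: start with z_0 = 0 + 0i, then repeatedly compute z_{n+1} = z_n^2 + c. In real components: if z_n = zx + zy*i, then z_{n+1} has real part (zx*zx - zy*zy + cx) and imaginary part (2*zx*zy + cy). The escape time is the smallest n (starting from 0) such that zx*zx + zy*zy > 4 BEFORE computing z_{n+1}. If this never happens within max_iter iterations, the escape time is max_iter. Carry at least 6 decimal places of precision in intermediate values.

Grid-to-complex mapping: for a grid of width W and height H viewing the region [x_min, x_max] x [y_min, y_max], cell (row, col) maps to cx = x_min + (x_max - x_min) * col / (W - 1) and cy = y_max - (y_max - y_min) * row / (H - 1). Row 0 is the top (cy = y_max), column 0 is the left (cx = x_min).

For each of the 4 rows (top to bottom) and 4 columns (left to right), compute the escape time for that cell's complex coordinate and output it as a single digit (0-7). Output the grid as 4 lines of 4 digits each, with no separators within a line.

(row=0, col=0): c = -0.8900 + 1.5000i → escape time 2
(row=0, col=1): c = -0.5167 + 1.5000i → escape time 2
(row=0, col=2): c = -0.1433 + 1.5000i → escape time 2
(row=0, col=3): c = 0.2300 + 1.5000i → escape time 2
(row=1, col=0): c = -0.8900 + 1.0700i → escape time 3
(row=1, col=1): c = -0.5167 + 1.0700i → escape time 4
(row=1, col=2): c = -0.1433 + 1.0700i → escape time 7
(row=1, col=3): c = 0.2300 + 1.0700i → escape time 3
(row=2, col=0): c = -0.8900 + 0.6400i → escape time 5
(row=2, col=1): c = -0.5167 + 0.6400i → escape time 7
(row=2, col=2): c = -0.1433 + 0.6400i → escape time 7
(row=2, col=3): c = 0.2300 + 0.6400i → escape time 7
(row=3, col=0): c = -0.8900 + 0.2100i → escape time 7
(row=3, col=1): c = -0.5167 + 0.2100i → escape time 7
(row=3, col=2): c = -0.1433 + 0.2100i → escape time 7
(row=3, col=3): c = 0.2300 + 0.2100i → escape time 7

Answer: 2222
3473
5777
7777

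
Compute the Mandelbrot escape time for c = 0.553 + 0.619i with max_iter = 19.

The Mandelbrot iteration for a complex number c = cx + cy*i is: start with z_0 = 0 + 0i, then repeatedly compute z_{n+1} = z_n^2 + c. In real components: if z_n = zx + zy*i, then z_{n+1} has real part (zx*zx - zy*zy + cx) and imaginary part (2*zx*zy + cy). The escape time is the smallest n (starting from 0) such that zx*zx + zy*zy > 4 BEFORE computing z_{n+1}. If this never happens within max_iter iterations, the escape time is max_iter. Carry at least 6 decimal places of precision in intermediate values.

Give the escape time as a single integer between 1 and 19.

Answer: 3

Derivation:
z_0 = 0 + 0i, c = 0.5530 + 0.6190i
Iter 1: z = 0.5530 + 0.6190i, |z|^2 = 0.6890
Iter 2: z = 0.4756 + 1.3036i, |z|^2 = 1.9257
Iter 3: z = -0.9202 + 1.8591i, |z|^2 = 4.3030
Escaped at iteration 3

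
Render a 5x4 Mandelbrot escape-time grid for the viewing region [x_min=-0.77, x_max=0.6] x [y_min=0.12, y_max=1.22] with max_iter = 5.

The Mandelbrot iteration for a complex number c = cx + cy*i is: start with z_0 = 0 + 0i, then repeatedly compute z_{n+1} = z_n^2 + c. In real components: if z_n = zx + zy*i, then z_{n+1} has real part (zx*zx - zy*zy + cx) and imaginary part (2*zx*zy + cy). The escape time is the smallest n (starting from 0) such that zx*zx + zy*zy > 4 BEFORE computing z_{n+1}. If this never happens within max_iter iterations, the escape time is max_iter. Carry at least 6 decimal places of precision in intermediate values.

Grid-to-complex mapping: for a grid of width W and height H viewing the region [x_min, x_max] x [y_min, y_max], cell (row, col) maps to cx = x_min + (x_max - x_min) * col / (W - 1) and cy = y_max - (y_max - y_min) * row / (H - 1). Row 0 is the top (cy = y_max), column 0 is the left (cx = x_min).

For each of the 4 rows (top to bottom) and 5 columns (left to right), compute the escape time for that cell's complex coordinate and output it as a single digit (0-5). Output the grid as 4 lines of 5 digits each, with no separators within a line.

(row=0, col=0): c = -0.7700 + 1.2200i → escape time 3
(row=0, col=1): c = -0.4275 + 1.2200i → escape time 3
(row=0, col=2): c = -0.0850 + 1.2200i → escape time 3
(row=0, col=3): c = 0.2575 + 1.2200i → escape time 2
(row=0, col=4): c = 0.6000 + 1.2200i → escape time 2
(row=1, col=0): c = -0.7700 + 0.8533i → escape time 4
(row=1, col=1): c = -0.4275 + 0.8533i → escape time 5
(row=1, col=2): c = -0.0850 + 0.8533i → escape time 5
(row=1, col=3): c = 0.2575 + 0.8533i → escape time 4
(row=1, col=4): c = 0.6000 + 0.8533i → escape time 3
(row=2, col=0): c = -0.7700 + 0.4867i → escape time 5
(row=2, col=1): c = -0.4275 + 0.4867i → escape time 5
(row=2, col=2): c = -0.0850 + 0.4867i → escape time 5
(row=2, col=3): c = 0.2575 + 0.4867i → escape time 5
(row=2, col=4): c = 0.6000 + 0.4867i → escape time 3
(row=3, col=0): c = -0.7700 + 0.1200i → escape time 5
(row=3, col=1): c = -0.4275 + 0.1200i → escape time 5
(row=3, col=2): c = -0.0850 + 0.1200i → escape time 5
(row=3, col=3): c = 0.2575 + 0.1200i → escape time 5
(row=3, col=4): c = 0.6000 + 0.1200i → escape time 4

Answer: 33322
45543
55553
55554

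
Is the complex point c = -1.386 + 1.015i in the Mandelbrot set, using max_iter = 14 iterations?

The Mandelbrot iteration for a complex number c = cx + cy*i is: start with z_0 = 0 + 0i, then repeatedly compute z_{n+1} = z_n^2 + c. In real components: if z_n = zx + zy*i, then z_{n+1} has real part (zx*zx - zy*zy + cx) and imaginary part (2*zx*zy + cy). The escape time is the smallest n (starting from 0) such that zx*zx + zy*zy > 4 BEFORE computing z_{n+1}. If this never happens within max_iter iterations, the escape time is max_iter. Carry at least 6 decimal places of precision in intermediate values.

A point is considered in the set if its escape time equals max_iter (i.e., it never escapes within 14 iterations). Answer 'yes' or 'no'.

z_0 = 0 + 0i, c = -1.3860 + 1.0150i
Iter 1: z = -1.3860 + 1.0150i, |z|^2 = 2.9512
Iter 2: z = -0.4952 + -1.7986i, |z|^2 = 3.4801
Iter 3: z = -4.3756 + 2.7964i, |z|^2 = 26.9662
Escaped at iteration 3

Answer: no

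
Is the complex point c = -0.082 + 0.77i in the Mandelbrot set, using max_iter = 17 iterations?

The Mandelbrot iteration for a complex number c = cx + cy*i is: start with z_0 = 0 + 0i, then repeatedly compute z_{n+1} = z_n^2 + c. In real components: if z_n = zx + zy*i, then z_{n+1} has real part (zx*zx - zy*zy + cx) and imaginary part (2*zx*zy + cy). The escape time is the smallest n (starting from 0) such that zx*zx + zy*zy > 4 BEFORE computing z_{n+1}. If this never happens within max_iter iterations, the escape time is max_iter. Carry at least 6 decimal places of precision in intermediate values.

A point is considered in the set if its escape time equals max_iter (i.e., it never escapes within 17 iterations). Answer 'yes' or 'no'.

z_0 = 0 + 0i, c = -0.0820 + 0.7700i
Iter 1: z = -0.0820 + 0.7700i, |z|^2 = 0.5996
Iter 2: z = -0.6682 + 0.6437i, |z|^2 = 0.8608
Iter 3: z = -0.0499 + -0.0902i, |z|^2 = 0.0106
Iter 4: z = -0.0877 + 0.7790i, |z|^2 = 0.6145
Iter 5: z = -0.6812 + 0.6334i, |z|^2 = 0.8652
Iter 6: z = -0.0192 + -0.0930i, |z|^2 = 0.0090
Iter 7: z = -0.0903 + 0.7736i, |z|^2 = 0.6066
Iter 8: z = -0.6723 + 0.6303i, |z|^2 = 0.8493
Iter 9: z = -0.0274 + -0.0775i, |z|^2 = 0.0068
Iter 10: z = -0.0873 + 0.7742i, |z|^2 = 0.6071
Iter 11: z = -0.6738 + 0.6349i, |z|^2 = 0.8571
Iter 12: z = -0.0310 + -0.0856i, |z|^2 = 0.0083
Iter 13: z = -0.0884 + 0.7753i, |z|^2 = 0.6089
Iter 14: z = -0.6753 + 0.6330i, |z|^2 = 0.8567
Iter 15: z = -0.0266 + -0.0849i, |z|^2 = 0.0079
Iter 16: z = -0.0885 + 0.7745i, |z|^2 = 0.6077
Did not escape in 17 iterations → in set

Answer: yes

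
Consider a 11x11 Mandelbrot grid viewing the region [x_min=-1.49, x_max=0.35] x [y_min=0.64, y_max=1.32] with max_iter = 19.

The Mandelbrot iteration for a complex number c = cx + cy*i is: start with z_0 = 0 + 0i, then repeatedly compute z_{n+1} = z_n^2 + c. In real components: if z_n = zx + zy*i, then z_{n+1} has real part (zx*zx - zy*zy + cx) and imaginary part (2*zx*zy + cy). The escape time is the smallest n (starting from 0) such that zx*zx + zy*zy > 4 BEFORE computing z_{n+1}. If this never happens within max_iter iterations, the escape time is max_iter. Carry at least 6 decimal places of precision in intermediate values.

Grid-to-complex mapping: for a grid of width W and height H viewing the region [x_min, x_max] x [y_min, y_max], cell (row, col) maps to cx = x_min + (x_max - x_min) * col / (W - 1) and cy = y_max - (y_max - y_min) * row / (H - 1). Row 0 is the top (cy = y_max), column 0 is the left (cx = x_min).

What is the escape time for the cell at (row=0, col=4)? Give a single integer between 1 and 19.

Answer: 2

Derivation:
z_0 = 0 + 0i, c = -0.7540 + 1.3200i
Iter 1: z = -0.7540 + 1.3200i, |z|^2 = 2.3109
Iter 2: z = -1.9279 + -0.6706i, |z|^2 = 4.1664
Escaped at iteration 2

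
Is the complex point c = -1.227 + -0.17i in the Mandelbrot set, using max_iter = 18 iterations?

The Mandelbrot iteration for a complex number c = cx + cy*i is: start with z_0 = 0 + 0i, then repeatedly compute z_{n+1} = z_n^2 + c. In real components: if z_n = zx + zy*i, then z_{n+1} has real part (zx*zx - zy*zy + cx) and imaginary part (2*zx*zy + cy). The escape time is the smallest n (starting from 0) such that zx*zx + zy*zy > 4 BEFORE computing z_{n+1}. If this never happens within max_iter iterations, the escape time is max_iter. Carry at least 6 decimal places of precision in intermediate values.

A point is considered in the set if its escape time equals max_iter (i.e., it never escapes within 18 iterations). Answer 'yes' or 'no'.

Answer: yes

Derivation:
z_0 = 0 + 0i, c = -1.2270 + -0.1700i
Iter 1: z = -1.2270 + -0.1700i, |z|^2 = 1.5344
Iter 2: z = 0.2496 + 0.2472i, |z|^2 = 0.1234
Iter 3: z = -1.2258 + -0.0466i, |z|^2 = 1.5047
Iter 4: z = 0.2734 + -0.0558i, |z|^2 = 0.0778
Iter 5: z = -1.1554 + -0.2005i, |z|^2 = 1.3751
Iter 6: z = 0.0677 + 0.2933i, |z|^2 = 0.0906
Iter 7: z = -1.3084 + -0.1303i, |z|^2 = 1.7290
Iter 8: z = 0.4680 + 0.1709i, |z|^2 = 0.2483
Iter 9: z = -1.0372 + -0.0100i, |z|^2 = 1.0758
Iter 10: z = -0.1514 + -0.1493i, |z|^2 = 0.0452
Iter 11: z = -1.2264 + -0.1248i, |z|^2 = 1.5196
Iter 12: z = 0.2614 + 0.1361i, |z|^2 = 0.0869
Iter 13: z = -1.1772 + -0.0988i, |z|^2 = 1.3955
Iter 14: z = 0.1490 + 0.0627i, |z|^2 = 0.0261
Iter 15: z = -1.2087 + -0.1513i, |z|^2 = 1.4839
Iter 16: z = 0.2111 + 0.1958i, |z|^2 = 0.0829
Iter 17: z = -1.2208 + -0.0873i, |z|^2 = 1.4979
Did not escape in 18 iterations → in set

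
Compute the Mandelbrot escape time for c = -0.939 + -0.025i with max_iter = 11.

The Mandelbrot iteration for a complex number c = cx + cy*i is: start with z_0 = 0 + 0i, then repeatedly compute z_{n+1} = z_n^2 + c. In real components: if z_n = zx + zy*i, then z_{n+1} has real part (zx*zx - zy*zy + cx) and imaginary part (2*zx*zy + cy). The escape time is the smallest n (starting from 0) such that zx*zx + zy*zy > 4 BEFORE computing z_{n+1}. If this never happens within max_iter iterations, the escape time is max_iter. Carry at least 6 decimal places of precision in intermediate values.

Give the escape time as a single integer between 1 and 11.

Answer: 11

Derivation:
z_0 = 0 + 0i, c = -0.9390 + -0.0250i
Iter 1: z = -0.9390 + -0.0250i, |z|^2 = 0.8823
Iter 2: z = -0.0579 + 0.0219i, |z|^2 = 0.0038
Iter 3: z = -0.9361 + -0.0275i, |z|^2 = 0.8771
Iter 4: z = -0.0634 + 0.0266i, |z|^2 = 0.0047
Iter 5: z = -0.9357 + -0.0284i, |z|^2 = 0.8763
Iter 6: z = -0.0643 + 0.0281i, |z|^2 = 0.0049
Iter 7: z = -0.9357 + -0.0286i, |z|^2 = 0.8763
Iter 8: z = -0.0644 + 0.0285i, |z|^2 = 0.0050
Iter 9: z = -0.9357 + -0.0287i, |z|^2 = 0.8763
Iter 10: z = -0.0643 + 0.0287i, |z|^2 = 0.0050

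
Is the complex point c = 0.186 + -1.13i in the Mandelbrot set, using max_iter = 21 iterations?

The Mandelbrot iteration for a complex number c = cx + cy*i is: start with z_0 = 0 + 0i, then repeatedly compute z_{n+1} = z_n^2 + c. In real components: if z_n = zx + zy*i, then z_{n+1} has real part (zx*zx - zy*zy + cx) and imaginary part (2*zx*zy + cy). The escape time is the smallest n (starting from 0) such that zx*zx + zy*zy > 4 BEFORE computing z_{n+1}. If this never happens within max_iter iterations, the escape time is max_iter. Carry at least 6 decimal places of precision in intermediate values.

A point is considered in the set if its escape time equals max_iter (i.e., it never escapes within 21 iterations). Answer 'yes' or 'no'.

Answer: no

Derivation:
z_0 = 0 + 0i, c = 0.1860 + -1.1300i
Iter 1: z = 0.1860 + -1.1300i, |z|^2 = 1.3115
Iter 2: z = -1.0563 + -1.5504i, |z|^2 = 3.5194
Iter 3: z = -1.1018 + 2.1453i, |z|^2 = 5.8164
Escaped at iteration 3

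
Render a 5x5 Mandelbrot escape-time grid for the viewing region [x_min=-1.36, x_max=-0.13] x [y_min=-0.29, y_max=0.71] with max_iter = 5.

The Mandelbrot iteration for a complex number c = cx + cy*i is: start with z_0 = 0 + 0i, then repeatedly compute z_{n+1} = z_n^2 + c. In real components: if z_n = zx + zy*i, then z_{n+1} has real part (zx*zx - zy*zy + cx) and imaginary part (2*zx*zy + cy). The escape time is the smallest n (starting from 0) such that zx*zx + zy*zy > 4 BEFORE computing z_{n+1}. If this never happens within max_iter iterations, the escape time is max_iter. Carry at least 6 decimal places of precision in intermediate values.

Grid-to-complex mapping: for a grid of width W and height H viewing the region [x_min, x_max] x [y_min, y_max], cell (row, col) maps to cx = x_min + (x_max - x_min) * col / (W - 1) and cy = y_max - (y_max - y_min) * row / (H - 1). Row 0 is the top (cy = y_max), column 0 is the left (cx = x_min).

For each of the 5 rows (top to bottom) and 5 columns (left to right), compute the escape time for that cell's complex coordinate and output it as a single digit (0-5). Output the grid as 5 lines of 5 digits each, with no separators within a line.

(row=0, col=0): c = -1.3600 + 0.7100i → escape time 3
(row=0, col=1): c = -1.0525 + 0.7100i → escape time 3
(row=0, col=2): c = -0.7450 + 0.7100i → escape time 4
(row=0, col=3): c = -0.4375 + 0.7100i → escape time 5
(row=0, col=4): c = -0.1300 + 0.7100i → escape time 5
(row=1, col=0): c = -1.3600 + 0.4600i → escape time 4
(row=1, col=1): c = -1.0525 + 0.4600i → escape time 5
(row=1, col=2): c = -0.7450 + 0.4600i → escape time 5
(row=1, col=3): c = -0.4375 + 0.4600i → escape time 5
(row=1, col=4): c = -0.1300 + 0.4600i → escape time 5
(row=2, col=0): c = -1.3600 + 0.2100i → escape time 5
(row=2, col=1): c = -1.0525 + 0.2100i → escape time 5
(row=2, col=2): c = -0.7450 + 0.2100i → escape time 5
(row=2, col=3): c = -0.4375 + 0.2100i → escape time 5
(row=2, col=4): c = -0.1300 + 0.2100i → escape time 5
(row=3, col=0): c = -1.3600 + -0.0400i → escape time 5
(row=3, col=1): c = -1.0525 + -0.0400i → escape time 5
(row=3, col=2): c = -0.7450 + -0.0400i → escape time 5
(row=3, col=3): c = -0.4375 + -0.0400i → escape time 5
(row=3, col=4): c = -0.1300 + -0.0400i → escape time 5
(row=4, col=0): c = -1.3600 + -0.2900i → escape time 5
(row=4, col=1): c = -1.0525 + -0.2900i → escape time 5
(row=4, col=2): c = -0.7450 + -0.2900i → escape time 5
(row=4, col=3): c = -0.4375 + -0.2900i → escape time 5
(row=4, col=4): c = -0.1300 + -0.2900i → escape time 5

Answer: 33455
45555
55555
55555
55555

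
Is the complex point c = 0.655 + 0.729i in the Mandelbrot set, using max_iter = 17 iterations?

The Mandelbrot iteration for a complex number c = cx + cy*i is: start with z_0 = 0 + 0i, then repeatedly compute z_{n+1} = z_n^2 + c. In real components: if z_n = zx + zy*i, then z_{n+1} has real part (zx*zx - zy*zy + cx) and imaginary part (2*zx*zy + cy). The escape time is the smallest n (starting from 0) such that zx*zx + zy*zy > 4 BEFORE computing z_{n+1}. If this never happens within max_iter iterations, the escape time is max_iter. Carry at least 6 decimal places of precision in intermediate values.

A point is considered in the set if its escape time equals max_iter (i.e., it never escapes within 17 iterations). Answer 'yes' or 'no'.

Answer: no

Derivation:
z_0 = 0 + 0i, c = 0.6550 + 0.7290i
Iter 1: z = 0.6550 + 0.7290i, |z|^2 = 0.9605
Iter 2: z = 0.5526 + 1.6840i, |z|^2 = 3.1412
Iter 3: z = -1.8755 + 2.5901i, |z|^2 = 10.2260
Escaped at iteration 3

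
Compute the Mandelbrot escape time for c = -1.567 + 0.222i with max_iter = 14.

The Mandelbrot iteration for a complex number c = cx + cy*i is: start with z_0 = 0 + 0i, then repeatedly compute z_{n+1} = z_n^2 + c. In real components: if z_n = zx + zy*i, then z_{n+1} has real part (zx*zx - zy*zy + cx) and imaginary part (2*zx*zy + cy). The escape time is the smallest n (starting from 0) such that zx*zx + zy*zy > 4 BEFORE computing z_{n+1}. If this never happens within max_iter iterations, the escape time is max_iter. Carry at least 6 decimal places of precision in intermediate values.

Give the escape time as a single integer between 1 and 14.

z_0 = 0 + 0i, c = -1.5670 + 0.2220i
Iter 1: z = -1.5670 + 0.2220i, |z|^2 = 2.5048
Iter 2: z = 0.8392 + -0.4737i, |z|^2 = 0.9287
Iter 3: z = -1.0872 + -0.5731i, |z|^2 = 1.5104
Iter 4: z = -0.7136 + 1.4682i, |z|^2 = 2.6648
Iter 5: z = -3.2135 + -1.8733i, |z|^2 = 13.8357
Escaped at iteration 5

Answer: 5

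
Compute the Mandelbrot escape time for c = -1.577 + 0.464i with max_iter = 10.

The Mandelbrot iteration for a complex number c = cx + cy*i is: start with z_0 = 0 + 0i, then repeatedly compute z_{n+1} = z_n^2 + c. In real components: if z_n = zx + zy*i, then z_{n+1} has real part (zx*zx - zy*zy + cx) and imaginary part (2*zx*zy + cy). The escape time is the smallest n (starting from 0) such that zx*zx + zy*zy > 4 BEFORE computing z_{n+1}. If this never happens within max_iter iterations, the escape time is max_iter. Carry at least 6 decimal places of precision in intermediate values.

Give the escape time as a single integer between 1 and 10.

Answer: 3

Derivation:
z_0 = 0 + 0i, c = -1.5770 + 0.4640i
Iter 1: z = -1.5770 + 0.4640i, |z|^2 = 2.7022
Iter 2: z = 0.6946 + -0.9995i, |z|^2 = 1.4814
Iter 3: z = -2.0934 + -0.9245i, |z|^2 = 5.2370
Escaped at iteration 3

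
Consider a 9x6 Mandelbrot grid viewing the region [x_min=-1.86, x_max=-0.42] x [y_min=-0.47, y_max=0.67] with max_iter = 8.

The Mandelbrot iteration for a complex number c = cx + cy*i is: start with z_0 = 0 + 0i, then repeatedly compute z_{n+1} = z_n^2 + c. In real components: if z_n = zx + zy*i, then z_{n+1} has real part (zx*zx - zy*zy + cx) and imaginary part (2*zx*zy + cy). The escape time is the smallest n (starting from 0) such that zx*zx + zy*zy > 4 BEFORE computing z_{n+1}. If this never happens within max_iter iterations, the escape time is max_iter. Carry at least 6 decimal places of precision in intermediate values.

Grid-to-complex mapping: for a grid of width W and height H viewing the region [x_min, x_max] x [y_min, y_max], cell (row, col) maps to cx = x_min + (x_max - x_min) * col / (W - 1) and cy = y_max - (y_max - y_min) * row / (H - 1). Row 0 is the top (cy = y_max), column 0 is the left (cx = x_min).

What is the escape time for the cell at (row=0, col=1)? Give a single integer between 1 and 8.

z_0 = 0 + 0i, c = -1.6800 + 0.6700i
Iter 1: z = -1.6800 + 0.6700i, |z|^2 = 3.2713
Iter 2: z = 0.6935 + -1.5812i, |z|^2 = 2.9811
Iter 3: z = -3.6993 + -1.5231i, |z|^2 = 16.0044
Escaped at iteration 3

Answer: 3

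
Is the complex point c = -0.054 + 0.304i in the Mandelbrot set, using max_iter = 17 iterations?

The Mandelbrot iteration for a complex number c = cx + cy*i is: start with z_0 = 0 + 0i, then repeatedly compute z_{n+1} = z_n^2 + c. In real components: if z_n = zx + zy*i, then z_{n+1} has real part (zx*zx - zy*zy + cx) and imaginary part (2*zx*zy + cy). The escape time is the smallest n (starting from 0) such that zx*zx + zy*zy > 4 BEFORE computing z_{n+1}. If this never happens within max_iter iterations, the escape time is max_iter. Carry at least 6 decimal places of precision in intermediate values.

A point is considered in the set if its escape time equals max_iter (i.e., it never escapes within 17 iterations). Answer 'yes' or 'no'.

Answer: yes

Derivation:
z_0 = 0 + 0i, c = -0.0540 + 0.3040i
Iter 1: z = -0.0540 + 0.3040i, |z|^2 = 0.0953
Iter 2: z = -0.1435 + 0.2712i, |z|^2 = 0.0941
Iter 3: z = -0.1069 + 0.2262i, |z|^2 = 0.0626
Iter 4: z = -0.0937 + 0.2556i, |z|^2 = 0.0741
Iter 5: z = -0.1106 + 0.2561i, |z|^2 = 0.0778
Iter 6: z = -0.1074 + 0.2474i, |z|^2 = 0.0727
Iter 7: z = -0.1037 + 0.2509i, |z|^2 = 0.0737
Iter 8: z = -0.1062 + 0.2520i, |z|^2 = 0.0748
Iter 9: z = -0.1062 + 0.2505i, |z|^2 = 0.0740
Iter 10: z = -0.1055 + 0.2508i, |z|^2 = 0.0740
Iter 11: z = -0.1058 + 0.2511i, |z|^2 = 0.0742
Iter 12: z = -0.1059 + 0.2509i, |z|^2 = 0.0741
Iter 13: z = -0.1057 + 0.2509i, |z|^2 = 0.0741
Iter 14: z = -0.1058 + 0.2509i, |z|^2 = 0.0742
Iter 15: z = -0.1058 + 0.2509i, |z|^2 = 0.0742
Iter 16: z = -0.1058 + 0.2509i, |z|^2 = 0.0741
Did not escape in 17 iterations → in set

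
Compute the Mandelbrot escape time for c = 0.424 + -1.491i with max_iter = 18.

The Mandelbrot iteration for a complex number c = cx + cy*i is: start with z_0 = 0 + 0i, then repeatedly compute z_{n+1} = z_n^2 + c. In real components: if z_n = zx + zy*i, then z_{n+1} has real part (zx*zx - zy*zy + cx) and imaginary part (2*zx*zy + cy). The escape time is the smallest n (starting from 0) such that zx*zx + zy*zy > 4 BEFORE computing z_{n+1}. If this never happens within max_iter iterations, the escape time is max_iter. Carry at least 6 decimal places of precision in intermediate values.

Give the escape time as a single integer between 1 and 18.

z_0 = 0 + 0i, c = 0.4240 + -1.4910i
Iter 1: z = 0.4240 + -1.4910i, |z|^2 = 2.4029
Iter 2: z = -1.6193 + -2.7554i, |z|^2 = 10.2142
Escaped at iteration 2

Answer: 2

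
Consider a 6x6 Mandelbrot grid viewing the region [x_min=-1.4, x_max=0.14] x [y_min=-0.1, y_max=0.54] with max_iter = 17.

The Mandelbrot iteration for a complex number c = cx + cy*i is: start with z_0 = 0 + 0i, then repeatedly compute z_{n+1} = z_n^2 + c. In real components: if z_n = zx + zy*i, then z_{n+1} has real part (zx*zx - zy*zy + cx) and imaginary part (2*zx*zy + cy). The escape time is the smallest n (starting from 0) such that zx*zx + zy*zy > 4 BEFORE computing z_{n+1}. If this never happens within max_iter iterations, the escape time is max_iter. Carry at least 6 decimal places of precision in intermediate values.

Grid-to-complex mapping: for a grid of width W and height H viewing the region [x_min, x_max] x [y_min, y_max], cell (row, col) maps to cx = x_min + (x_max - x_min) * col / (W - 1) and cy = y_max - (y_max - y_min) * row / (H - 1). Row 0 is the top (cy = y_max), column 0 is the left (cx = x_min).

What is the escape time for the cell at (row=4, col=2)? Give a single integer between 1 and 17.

z_0 = 0 + 0i, c = -0.7840 + 0.0280i
Iter 1: z = -0.7840 + 0.0280i, |z|^2 = 0.6154
Iter 2: z = -0.1701 + -0.0159i, |z|^2 = 0.0292
Iter 3: z = -0.7553 + 0.0334i, |z|^2 = 0.5716
Iter 4: z = -0.2146 + -0.0225i, |z|^2 = 0.0466
Iter 5: z = -0.7384 + 0.0376i, |z|^2 = 0.5467
Iter 6: z = -0.2401 + -0.0276i, |z|^2 = 0.0584
Iter 7: z = -0.7271 + 0.0413i, |z|^2 = 0.5304
Iter 8: z = -0.2570 + -0.0320i, |z|^2 = 0.0671
Iter 9: z = -0.7190 + 0.0444i, |z|^2 = 0.5189
Iter 10: z = -0.2691 + -0.0359i, |z|^2 = 0.0737
Iter 11: z = -0.7129 + 0.0473i, |z|^2 = 0.5105
Iter 12: z = -0.2780 + -0.0395i, |z|^2 = 0.0789
Iter 13: z = -0.7083 + 0.0499i, |z|^2 = 0.5041
Iter 14: z = -0.2849 + -0.0428i, |z|^2 = 0.0830
Iter 15: z = -0.7047 + 0.0524i, |z|^2 = 0.4993
Iter 16: z = -0.2902 + -0.0458i, |z|^2 = 0.0863

Answer: 17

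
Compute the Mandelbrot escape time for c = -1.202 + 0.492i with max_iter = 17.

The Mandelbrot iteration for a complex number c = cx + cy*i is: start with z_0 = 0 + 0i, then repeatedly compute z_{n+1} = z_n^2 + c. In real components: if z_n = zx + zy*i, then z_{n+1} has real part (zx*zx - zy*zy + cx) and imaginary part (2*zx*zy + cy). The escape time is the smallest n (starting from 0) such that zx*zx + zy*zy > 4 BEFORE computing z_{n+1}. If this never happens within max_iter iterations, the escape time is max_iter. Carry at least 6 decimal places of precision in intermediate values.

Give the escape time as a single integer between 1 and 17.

z_0 = 0 + 0i, c = -1.2020 + 0.4920i
Iter 1: z = -1.2020 + 0.4920i, |z|^2 = 1.6869
Iter 2: z = 0.0007 + -0.6908i, |z|^2 = 0.4772
Iter 3: z = -1.6792 + 0.4910i, |z|^2 = 3.0606
Iter 4: z = 1.3765 + -1.1569i, |z|^2 = 3.2331
Iter 5: z = -0.6455 + -2.6929i, |z|^2 = 7.6683
Escaped at iteration 5

Answer: 5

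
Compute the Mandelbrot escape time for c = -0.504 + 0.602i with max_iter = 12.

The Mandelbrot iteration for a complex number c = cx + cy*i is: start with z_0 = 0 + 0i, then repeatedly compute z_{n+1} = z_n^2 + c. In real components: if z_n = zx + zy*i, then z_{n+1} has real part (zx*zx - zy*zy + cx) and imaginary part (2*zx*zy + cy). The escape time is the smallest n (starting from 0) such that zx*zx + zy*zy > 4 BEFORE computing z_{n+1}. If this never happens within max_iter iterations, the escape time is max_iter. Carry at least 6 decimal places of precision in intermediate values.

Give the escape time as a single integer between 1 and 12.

z_0 = 0 + 0i, c = -0.5040 + 0.6020i
Iter 1: z = -0.5040 + 0.6020i, |z|^2 = 0.6164
Iter 2: z = -0.6124 + -0.0048i, |z|^2 = 0.3750
Iter 3: z = -0.1290 + 0.6079i, |z|^2 = 0.3862
Iter 4: z = -0.8569 + 0.4452i, |z|^2 = 0.9324
Iter 5: z = 0.0321 + -0.1609i, |z|^2 = 0.0269
Iter 6: z = -0.5289 + 0.5917i, |z|^2 = 0.6298
Iter 7: z = -0.5744 + -0.0238i, |z|^2 = 0.3305
Iter 8: z = -0.1747 + 0.6294i, |z|^2 = 0.4266
Iter 9: z = -0.8696 + 0.3822i, |z|^2 = 0.9022
Iter 10: z = 0.1061 + -0.0626i, |z|^2 = 0.0152
Iter 11: z = -0.4967 + 0.5887i, |z|^2 = 0.5932

Answer: 12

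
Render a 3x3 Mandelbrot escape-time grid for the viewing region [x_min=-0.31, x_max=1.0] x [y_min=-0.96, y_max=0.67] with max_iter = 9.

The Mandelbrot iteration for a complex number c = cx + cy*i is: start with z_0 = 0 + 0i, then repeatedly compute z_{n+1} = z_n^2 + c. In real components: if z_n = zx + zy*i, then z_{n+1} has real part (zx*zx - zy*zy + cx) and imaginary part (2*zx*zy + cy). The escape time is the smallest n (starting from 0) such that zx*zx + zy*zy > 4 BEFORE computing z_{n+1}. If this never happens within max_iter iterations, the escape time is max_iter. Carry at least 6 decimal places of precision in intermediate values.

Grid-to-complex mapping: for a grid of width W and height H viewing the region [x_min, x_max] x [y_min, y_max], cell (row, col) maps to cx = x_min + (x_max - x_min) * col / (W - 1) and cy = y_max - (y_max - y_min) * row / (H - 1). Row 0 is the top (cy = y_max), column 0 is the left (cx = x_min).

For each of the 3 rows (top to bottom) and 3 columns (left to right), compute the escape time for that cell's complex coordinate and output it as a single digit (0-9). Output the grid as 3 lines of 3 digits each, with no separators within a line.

(row=0, col=0): c = -0.3100 + 0.6700i → escape time 9
(row=0, col=1): c = 0.3450 + 0.6700i → escape time 9
(row=0, col=2): c = 1.0000 + 0.6700i → escape time 2
(row=1, col=0): c = -0.3100 + -0.1450i → escape time 9
(row=1, col=1): c = 0.3450 + -0.1450i → escape time 9
(row=1, col=2): c = 1.0000 + -0.1450i → escape time 2
(row=2, col=0): c = -0.3100 + -0.9600i → escape time 5
(row=2, col=1): c = 0.3450 + -0.9600i → escape time 3
(row=2, col=2): c = 1.0000 + -0.9600i → escape time 2

Answer: 992
992
532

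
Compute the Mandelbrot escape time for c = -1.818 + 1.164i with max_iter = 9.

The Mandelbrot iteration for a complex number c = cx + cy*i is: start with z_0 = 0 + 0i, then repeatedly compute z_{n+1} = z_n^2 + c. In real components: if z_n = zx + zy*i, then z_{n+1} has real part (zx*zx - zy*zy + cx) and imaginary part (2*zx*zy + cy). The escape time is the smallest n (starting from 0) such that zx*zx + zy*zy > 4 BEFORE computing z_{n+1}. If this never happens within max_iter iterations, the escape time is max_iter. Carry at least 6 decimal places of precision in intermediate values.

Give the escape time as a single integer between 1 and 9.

Answer: 1

Derivation:
z_0 = 0 + 0i, c = -1.8180 + 1.1640i
Iter 1: z = -1.8180 + 1.1640i, |z|^2 = 4.6600
Escaped at iteration 1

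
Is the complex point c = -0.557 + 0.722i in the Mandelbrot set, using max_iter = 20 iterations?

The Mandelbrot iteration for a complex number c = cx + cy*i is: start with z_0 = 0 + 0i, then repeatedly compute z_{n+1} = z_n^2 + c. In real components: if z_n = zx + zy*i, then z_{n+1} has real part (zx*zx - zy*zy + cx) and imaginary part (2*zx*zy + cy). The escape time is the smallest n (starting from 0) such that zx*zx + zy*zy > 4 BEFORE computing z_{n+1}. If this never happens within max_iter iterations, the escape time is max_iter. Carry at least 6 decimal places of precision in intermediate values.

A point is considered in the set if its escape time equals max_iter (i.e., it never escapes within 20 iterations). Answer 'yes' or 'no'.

Answer: no

Derivation:
z_0 = 0 + 0i, c = -0.5570 + 0.7220i
Iter 1: z = -0.5570 + 0.7220i, |z|^2 = 0.8315
Iter 2: z = -0.7680 + -0.0823i, |z|^2 = 0.5967
Iter 3: z = 0.0261 + 0.8484i, |z|^2 = 0.7205
Iter 4: z = -1.2762 + 0.7663i, |z|^2 = 2.2158
Iter 5: z = 0.4844 + -1.2338i, |z|^2 = 1.7569
Iter 6: z = -1.8447 + -0.4732i, |z|^2 = 3.6268
Iter 7: z = 2.6220 + 2.4679i, |z|^2 = 12.9653
Escaped at iteration 7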